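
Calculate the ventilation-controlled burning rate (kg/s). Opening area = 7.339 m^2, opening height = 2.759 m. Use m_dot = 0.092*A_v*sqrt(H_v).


sqrt(H_v) = 1.6610
m_dot = 0.092 * 7.339 * 1.6610 = 1.1215 kg/s

1.1215 kg/s


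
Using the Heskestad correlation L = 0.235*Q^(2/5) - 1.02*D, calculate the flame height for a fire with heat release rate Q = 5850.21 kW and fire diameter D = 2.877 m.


Q^(2/5) = 32.127
0.235 * Q^(2/5) = 7.5498
1.02 * D = 2.9345
L = 4.6153 m

4.6153 m


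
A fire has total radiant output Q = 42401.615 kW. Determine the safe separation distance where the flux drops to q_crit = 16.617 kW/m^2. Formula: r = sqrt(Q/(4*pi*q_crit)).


4*pi*q_crit = 208.82
Q/(4*pi*q_crit) = 203.06
r = sqrt(203.06) = 14.250 m

14.250 m


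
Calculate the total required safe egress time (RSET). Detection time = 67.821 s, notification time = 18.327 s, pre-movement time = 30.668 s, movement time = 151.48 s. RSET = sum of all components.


Total = 67.821 + 18.327 + 30.668 + 151.48 = 268.296 s

268.296 s


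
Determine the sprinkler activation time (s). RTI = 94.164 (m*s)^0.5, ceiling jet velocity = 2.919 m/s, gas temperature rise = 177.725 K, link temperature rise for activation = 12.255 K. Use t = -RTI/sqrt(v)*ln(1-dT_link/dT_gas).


dT_link/dT_gas = 0.068955
ln(1 - 0.068955) = -0.071448
t = -94.164 / sqrt(2.919) * -0.071448 = 3.9378 s

3.9378 s


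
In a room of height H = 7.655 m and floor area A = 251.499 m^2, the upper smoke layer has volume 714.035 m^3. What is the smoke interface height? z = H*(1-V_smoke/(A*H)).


V/(A*H) = 0.37088
1 - 0.37088 = 0.62912
z = 7.655 * 0.62912 = 4.8159 m

4.8159 m


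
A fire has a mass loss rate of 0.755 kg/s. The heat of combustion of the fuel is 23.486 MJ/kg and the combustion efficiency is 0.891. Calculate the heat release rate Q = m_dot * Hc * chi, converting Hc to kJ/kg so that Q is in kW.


Hc = 23.486 MJ/kg = 23.486 * 1000 kJ/kg = 23486 kJ/kg
Q = 0.755 kg/s * 23486 kJ/kg * 0.891 = 15799 kW

15799 kW


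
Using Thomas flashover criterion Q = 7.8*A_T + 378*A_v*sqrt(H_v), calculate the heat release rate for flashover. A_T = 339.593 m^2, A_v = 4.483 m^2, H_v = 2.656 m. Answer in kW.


7.8*A_T = 2648.8
sqrt(H_v) = 1.6297
378*A_v*sqrt(H_v) = 2761.7
Q = 2648.8 + 2761.7 = 5410.5 kW

5410.5 kW


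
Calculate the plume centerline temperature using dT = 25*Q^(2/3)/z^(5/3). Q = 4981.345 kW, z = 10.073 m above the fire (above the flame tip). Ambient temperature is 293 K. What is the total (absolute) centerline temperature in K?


Q^(2/3) = 291.67
z^(5/3) = 46.982
dT = 25 * 291.67 / 46.982 = 155.21 K
T = 293 + 155.21 = 448.21 K

448.21 K


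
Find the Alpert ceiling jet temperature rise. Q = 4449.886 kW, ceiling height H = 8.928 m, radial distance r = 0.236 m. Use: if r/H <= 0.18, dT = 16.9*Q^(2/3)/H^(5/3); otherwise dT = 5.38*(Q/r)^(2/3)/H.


r/H = 0.236 / 8.928 = 0.026434
r/H <= 0.18, so dT = 16.9*Q^(2/3)/H^(5/3)
Q^(2/3) = 270.54
H^(5/3) = 38.423
dT = 16.9 * 270.54 / 38.423 = 119.00 K

119.00 K


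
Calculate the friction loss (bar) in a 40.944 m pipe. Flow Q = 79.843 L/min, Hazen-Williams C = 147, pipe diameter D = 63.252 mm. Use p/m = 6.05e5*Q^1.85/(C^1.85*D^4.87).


Q^1.85 = 3304.7
C^1.85 = 10222
D^4.87 = 5.9052e+08
p/m = 0.00033123 bar/m
p_total = 0.00033123 * 40.944 = 0.013562 bar

0.013562 bar


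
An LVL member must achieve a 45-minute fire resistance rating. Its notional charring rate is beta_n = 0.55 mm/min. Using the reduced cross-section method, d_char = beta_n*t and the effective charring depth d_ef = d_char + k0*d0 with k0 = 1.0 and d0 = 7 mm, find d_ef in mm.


d_char = 0.55 * 45 = 24.75 mm
d_ef = 24.75 + 1.0*7 = 31.75 mm

31.75 mm


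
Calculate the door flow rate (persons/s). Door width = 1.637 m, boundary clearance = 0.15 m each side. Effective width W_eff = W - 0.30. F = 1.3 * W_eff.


W_eff = 1.637 - 0.30 = 1.337 m
F = 1.3 * 1.337 = 1.7381 persons/s

1.7381 persons/s


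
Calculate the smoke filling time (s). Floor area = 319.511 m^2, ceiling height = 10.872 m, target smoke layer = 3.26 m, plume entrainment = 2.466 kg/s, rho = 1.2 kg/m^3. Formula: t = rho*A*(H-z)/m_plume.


H - z = 7.612 m
t = 1.2 * 319.511 * 7.612 / 2.466 = 1183.5 s

1183.5 s


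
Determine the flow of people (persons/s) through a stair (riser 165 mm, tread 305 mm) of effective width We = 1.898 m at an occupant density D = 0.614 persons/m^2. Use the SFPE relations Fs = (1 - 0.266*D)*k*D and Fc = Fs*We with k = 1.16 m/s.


1 - 0.266*D = 1 - 0.266*0.614 = 0.83668
Fs = 0.83668 * 1.16 * 0.614 = 0.59591 persons/(s*m)
Fc = 0.59591 * 1.898 = 1.1310 persons/s

1.1310 persons/s


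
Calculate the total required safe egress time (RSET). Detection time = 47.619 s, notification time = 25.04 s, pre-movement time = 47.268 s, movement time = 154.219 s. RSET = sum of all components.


Total = 47.619 + 25.04 + 47.268 + 154.219 = 274.146 s

274.146 s


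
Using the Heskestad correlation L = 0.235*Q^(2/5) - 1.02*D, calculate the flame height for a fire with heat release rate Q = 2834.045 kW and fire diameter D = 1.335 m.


Q^(2/5) = 24.042
0.235 * Q^(2/5) = 5.6498
1.02 * D = 1.3617
L = 4.2881 m

4.2881 m


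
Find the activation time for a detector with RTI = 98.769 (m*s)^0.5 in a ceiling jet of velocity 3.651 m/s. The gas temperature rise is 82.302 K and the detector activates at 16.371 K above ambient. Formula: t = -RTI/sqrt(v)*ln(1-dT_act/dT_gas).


dT_act/dT_gas = 0.19891
ln(1 - 0.19891) = -0.22179
t = -98.769 / sqrt(3.651) * -0.22179 = 11.464 s

11.464 s


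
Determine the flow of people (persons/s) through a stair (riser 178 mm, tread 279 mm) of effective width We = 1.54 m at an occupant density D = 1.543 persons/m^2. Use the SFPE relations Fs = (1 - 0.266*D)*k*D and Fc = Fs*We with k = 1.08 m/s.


1 - 0.266*D = 1 - 0.266*1.543 = 0.58956
Fs = 0.58956 * 1.08 * 1.543 = 0.98247 persons/(s*m)
Fc = 0.98247 * 1.54 = 1.5130 persons/s

1.5130 persons/s


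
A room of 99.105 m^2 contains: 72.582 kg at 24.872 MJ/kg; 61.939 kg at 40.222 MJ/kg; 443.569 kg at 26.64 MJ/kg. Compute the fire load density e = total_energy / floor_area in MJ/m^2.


Total energy = 72.582*24.872 + 61.939*40.222 + 443.569*26.64
= 1805.260 + 2491.310 + 11816.68
= 16113.25 MJ
e = 16113.25 / 99.105 = 162.59 MJ/m^2

162.59 MJ/m^2


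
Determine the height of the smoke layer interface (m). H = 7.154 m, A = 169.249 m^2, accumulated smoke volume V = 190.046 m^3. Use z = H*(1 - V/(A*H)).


V/(A*H) = 0.15696
1 - 0.15696 = 0.84304
z = 7.154 * 0.84304 = 6.0311 m

6.0311 m


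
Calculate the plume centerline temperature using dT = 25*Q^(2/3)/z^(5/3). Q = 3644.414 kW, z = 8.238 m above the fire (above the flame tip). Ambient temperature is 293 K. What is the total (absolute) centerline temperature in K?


Q^(2/3) = 236.82
z^(5/3) = 33.602
dT = 25 * 236.82 / 33.602 = 176.19 K
T = 293 + 176.19 = 469.19 K

469.19 K


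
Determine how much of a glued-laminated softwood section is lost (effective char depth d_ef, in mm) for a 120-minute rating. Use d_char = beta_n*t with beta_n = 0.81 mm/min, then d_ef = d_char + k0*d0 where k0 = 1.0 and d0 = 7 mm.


d_char = 0.81 * 120 = 97.2 mm
d_ef = 97.2 + 1.0*7 = 104.2 mm

104.2 mm


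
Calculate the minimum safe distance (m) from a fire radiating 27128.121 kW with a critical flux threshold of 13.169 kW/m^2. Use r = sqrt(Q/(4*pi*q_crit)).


4*pi*q_crit = 165.49
Q/(4*pi*q_crit) = 163.93
r = sqrt(163.93) = 12.803 m

12.803 m


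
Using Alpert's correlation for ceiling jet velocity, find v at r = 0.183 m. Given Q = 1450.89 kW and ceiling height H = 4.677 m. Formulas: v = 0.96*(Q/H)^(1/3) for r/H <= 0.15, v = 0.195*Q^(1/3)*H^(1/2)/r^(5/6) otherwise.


r/H = 0.183 / 4.677 = 0.039128
r/H <= 0.15, so v = 0.96*(Q/H)^(1/3)
Q/H = 310.22
(Q/H)^(1/3) = 6.7695
v = 0.96 * 6.7695 = 6.4987 m/s

6.4987 m/s


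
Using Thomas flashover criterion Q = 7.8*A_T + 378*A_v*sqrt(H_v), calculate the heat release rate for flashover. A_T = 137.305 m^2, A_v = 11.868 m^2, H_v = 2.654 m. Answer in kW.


7.8*A_T = 1070.979
sqrt(H_v) = 1.6291
378*A_v*sqrt(H_v) = 7308.4
Q = 1070.979 + 7308.4 = 8379.3 kW

8379.3 kW


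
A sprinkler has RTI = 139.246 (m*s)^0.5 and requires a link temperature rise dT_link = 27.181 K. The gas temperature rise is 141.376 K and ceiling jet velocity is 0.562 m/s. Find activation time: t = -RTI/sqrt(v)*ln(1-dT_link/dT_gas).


dT_link/dT_gas = 0.19226
ln(1 - 0.19226) = -0.21352
t = -139.246 / sqrt(0.562) * -0.21352 = 39.659 s

39.659 s


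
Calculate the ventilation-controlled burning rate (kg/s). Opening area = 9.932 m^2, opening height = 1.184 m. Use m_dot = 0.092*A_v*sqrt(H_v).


sqrt(H_v) = 1.0881
m_dot = 0.092 * 9.932 * 1.0881 = 0.99426 kg/s

0.99426 kg/s


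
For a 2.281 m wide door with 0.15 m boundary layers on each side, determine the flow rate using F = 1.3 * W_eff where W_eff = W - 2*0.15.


W_eff = 2.281 - 0.30 = 1.981 m
F = 1.3 * 1.981 = 2.5753 persons/s

2.5753 persons/s


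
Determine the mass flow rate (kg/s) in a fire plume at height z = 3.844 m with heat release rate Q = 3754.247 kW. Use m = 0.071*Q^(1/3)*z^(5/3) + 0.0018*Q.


Q^(1/3) = 15.542
z^(5/3) = 9.4328
First term = 0.071 * 15.542 * 9.4328 = 10.409
Second term = 0.0018 * 3754.247 = 6.7576
m = 17.167 kg/s

17.167 kg/s


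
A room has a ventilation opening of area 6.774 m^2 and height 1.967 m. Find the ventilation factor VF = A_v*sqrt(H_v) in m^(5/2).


sqrt(H_v) = 1.4025
VF = 6.774 * 1.4025 = 9.5005 m^(5/2)

9.5005 m^(5/2)


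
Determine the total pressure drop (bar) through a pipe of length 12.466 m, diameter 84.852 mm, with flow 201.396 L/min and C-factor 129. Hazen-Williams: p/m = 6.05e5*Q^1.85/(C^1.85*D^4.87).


Q^1.85 = 18302
C^1.85 = 8027.7
D^4.87 = 2.4694e+09
p/m = 0.00055857 bar/m
p_total = 0.00055857 * 12.466 = 0.0069631 bar

0.0069631 bar


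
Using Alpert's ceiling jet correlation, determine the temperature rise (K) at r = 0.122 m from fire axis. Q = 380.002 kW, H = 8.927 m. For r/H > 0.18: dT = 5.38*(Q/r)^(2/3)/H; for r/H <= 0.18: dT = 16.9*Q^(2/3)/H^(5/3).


r/H = 0.122 / 8.927 = 0.013666
r/H <= 0.18, so dT = 16.9*Q^(2/3)/H^(5/3)
Q^(2/3) = 52.463
H^(5/3) = 38.416
dT = 16.9 * 52.463 / 38.416 = 23.080 K

23.080 K


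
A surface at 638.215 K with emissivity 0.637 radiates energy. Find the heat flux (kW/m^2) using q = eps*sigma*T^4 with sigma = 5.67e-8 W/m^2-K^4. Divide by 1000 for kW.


T^4 = 1.6591e+11
q = 0.637 * 5.67e-8 * 1.6591e+11 / 1000 = 5.9923 kW/m^2

5.9923 kW/m^2


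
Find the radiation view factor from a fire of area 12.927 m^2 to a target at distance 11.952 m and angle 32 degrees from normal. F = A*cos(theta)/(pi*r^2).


cos(32 deg) = 0.84805
pi*r^2 = 448.78
F = 12.927 * 0.84805 / 448.78 = 0.024428

0.024428


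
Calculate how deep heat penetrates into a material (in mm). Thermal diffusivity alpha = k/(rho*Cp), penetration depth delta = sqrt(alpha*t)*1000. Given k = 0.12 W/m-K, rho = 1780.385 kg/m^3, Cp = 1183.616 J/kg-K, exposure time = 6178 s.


alpha = 0.12 / (1780.385 * 1183.616) = 5.6945e-08 m^2/s
alpha * t = 0.00035181
delta = sqrt(0.00035181) * 1000 = 18.757 mm

18.757 mm


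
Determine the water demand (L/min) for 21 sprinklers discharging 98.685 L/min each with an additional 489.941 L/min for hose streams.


Sprinkler demand = 21 * 98.685 = 2072.385 L/min
Total = 2072.385 + 489.941 = 2562.326 L/min

2562.326 L/min


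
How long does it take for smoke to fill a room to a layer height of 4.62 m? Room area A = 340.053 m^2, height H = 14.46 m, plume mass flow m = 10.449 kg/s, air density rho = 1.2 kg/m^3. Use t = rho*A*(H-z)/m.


H - z = 9.84 m
t = 1.2 * 340.053 * 9.84 / 10.449 = 384.28 s

384.28 s


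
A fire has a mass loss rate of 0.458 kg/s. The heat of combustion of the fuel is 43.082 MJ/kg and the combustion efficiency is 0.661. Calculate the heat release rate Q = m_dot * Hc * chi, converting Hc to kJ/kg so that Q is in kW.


Hc = 43.082 MJ/kg = 43.082 * 1000 kJ/kg = 43082 kJ/kg
Q = 0.458 kg/s * 43082 kJ/kg * 0.661 = 13043 kW

13043 kW


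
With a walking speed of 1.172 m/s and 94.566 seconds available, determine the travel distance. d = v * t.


d = 1.172 * 94.566 = 110.83 m

110.83 m


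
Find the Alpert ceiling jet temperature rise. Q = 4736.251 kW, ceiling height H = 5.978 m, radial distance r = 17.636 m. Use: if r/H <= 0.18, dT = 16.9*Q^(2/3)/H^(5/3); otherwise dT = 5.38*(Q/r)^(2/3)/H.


r/H = 17.636 / 5.978 = 2.9502
r/H > 0.18, so dT = 5.38*(Q/r)^(2/3)/H
Q/r = 268.56
(Q/r)^(2/3) = 41.625
dT = 5.38 * 41.625 / 5.978 = 37.461 K

37.461 K


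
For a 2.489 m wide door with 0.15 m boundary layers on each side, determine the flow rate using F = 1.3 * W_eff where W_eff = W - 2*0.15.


W_eff = 2.489 - 0.30 = 2.189 m
F = 1.3 * 2.189 = 2.8457 persons/s

2.8457 persons/s


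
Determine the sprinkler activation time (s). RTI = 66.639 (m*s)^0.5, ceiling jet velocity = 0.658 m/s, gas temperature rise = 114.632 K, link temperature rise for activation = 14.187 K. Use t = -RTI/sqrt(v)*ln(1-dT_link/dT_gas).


dT_link/dT_gas = 0.12376
ln(1 - 0.12376) = -0.13212
t = -66.639 / sqrt(0.658) * -0.13212 = 10.854 s

10.854 s


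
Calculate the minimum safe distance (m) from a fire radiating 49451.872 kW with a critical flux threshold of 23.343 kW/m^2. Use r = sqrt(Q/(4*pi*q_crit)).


4*pi*q_crit = 293.34
Q/(4*pi*q_crit) = 168.58
r = sqrt(168.58) = 12.984 m

12.984 m


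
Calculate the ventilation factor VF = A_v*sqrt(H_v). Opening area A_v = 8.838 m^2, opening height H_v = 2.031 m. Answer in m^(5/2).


sqrt(H_v) = 1.4251
VF = 8.838 * 1.4251 = 12.595 m^(5/2)

12.595 m^(5/2)


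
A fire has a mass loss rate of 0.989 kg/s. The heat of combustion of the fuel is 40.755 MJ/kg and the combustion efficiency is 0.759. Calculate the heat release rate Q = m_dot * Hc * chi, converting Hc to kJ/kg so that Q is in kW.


Hc = 40.755 MJ/kg = 40.755 * 1000 kJ/kg = 40755 kJ/kg
Q = 0.989 kg/s * 40755 kJ/kg * 0.759 = 30593 kW

30593 kW


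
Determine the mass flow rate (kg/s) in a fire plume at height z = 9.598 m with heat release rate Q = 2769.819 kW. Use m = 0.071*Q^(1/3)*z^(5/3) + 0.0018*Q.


Q^(1/3) = 14.044
z^(5/3) = 43.348
First term = 0.071 * 14.044 * 43.348 = 43.223
Second term = 0.0018 * 2769.819 = 4.9857
m = 48.208 kg/s

48.208 kg/s


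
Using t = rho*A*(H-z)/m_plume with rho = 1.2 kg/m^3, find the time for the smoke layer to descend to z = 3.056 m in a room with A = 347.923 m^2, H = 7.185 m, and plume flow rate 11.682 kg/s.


H - z = 4.129 m
t = 1.2 * 347.923 * 4.129 / 11.682 = 147.57 s

147.57 s


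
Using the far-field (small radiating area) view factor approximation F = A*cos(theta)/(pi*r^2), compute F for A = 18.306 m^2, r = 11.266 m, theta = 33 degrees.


cos(33 deg) = 0.83867
pi*r^2 = 398.74
F = 18.306 * 0.83867 / 398.74 = 0.038503

0.038503


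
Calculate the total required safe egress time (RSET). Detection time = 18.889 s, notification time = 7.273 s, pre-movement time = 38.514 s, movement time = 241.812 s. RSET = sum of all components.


Total = 18.889 + 7.273 + 38.514 + 241.812 = 306.488 s

306.488 s


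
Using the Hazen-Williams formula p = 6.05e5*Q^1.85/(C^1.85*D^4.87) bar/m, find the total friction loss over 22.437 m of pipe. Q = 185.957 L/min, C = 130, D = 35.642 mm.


Q^1.85 = 15791
C^1.85 = 8143.2
D^4.87 = 3.6146e+07
p/m = 0.032458 bar/m
p_total = 0.032458 * 22.437 = 0.72825 bar

0.72825 bar


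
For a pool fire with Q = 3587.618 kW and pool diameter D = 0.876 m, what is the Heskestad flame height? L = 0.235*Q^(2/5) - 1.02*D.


Q^(2/5) = 26.419
0.235 * Q^(2/5) = 6.2086
1.02 * D = 0.89352
L = 5.3150 m

5.3150 m


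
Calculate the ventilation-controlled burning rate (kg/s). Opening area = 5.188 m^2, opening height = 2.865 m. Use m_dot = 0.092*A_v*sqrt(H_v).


sqrt(H_v) = 1.6926
m_dot = 0.092 * 5.188 * 1.6926 = 0.80789 kg/s

0.80789 kg/s


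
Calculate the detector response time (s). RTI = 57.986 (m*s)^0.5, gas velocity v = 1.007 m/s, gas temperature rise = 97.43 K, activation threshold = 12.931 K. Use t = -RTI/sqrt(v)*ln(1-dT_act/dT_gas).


dT_act/dT_gas = 0.13272
ln(1 - 0.13272) = -0.14239
t = -57.986 / sqrt(1.007) * -0.14239 = 8.2281 s

8.2281 s


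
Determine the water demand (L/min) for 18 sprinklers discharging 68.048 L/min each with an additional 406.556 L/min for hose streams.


Sprinkler demand = 18 * 68.048 = 1224.864 L/min
Total = 1224.864 + 406.556 = 1631.42 L/min

1631.42 L/min


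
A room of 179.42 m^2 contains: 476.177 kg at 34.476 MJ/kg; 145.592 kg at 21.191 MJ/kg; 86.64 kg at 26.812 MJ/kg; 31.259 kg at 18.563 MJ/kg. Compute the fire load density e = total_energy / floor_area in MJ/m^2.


Total energy = 476.177*34.476 + 145.592*21.191 + 86.64*26.812 + 31.259*18.563
= 16416.68 + 3085.240 + 2322.992 + 580.2608
= 22405.17 MJ
e = 22405.17 / 179.42 = 124.88 MJ/m^2

124.88 MJ/m^2


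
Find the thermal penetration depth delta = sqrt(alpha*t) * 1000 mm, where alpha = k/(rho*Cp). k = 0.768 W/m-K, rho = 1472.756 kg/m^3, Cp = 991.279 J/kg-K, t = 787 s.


alpha = 0.768 / (1472.756 * 991.279) = 5.2606e-07 m^2/s
alpha * t = 0.00041401
delta = sqrt(0.00041401) * 1000 = 20.347 mm

20.347 mm


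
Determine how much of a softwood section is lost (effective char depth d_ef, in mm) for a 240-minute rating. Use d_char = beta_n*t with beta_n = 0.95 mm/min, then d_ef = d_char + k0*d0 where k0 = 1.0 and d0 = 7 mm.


d_char = 0.95 * 240 = 228 mm
d_ef = 228 + 1.0*7 = 235 mm

235 mm


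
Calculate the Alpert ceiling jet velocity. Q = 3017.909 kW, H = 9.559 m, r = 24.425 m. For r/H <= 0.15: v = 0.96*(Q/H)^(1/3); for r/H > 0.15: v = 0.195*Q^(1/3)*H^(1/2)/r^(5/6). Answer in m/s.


r/H = 24.425 / 9.559 = 2.5552
r/H > 0.15, so v = 0.195*Q^(1/3)*H^(1/2)/r^(5/6)
Q^(1/3) = 14.451
H^(1/2) = 3.0918
r^(5/6) = 14.339
v = 0.195 * 14.451 * 3.0918 / 14.339 = 0.60759 m/s

0.60759 m/s


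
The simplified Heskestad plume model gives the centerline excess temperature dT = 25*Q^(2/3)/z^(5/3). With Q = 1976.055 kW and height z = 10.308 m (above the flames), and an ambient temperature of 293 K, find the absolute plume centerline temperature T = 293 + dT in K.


Q^(2/3) = 157.47
z^(5/3) = 48.823
dT = 25 * 157.47 / 48.823 = 80.633 K
T = 293 + 80.633 = 373.63 K

373.63 K


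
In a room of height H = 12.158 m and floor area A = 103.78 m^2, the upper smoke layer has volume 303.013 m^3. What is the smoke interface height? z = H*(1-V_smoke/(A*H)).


V/(A*H) = 0.24015
1 - 0.24015 = 0.75985
z = 12.158 * 0.75985 = 9.2382 m

9.2382 m


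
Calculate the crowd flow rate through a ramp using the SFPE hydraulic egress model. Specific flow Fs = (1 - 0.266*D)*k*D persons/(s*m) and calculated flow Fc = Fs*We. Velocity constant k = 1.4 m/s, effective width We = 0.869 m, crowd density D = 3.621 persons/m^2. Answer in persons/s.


1 - 0.266*D = 1 - 0.266*3.621 = 0.036814
Fs = 0.036814 * 1.4 * 3.621 = 0.18662 persons/(s*m)
Fc = 0.18662 * 0.869 = 0.16218 persons/s

0.16218 persons/s


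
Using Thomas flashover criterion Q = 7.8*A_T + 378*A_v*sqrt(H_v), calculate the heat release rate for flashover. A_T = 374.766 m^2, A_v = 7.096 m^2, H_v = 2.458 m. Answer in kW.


7.8*A_T = 2923.2
sqrt(H_v) = 1.5678
378*A_v*sqrt(H_v) = 4205.3
Q = 2923.2 + 4205.3 = 7128.5 kW

7128.5 kW


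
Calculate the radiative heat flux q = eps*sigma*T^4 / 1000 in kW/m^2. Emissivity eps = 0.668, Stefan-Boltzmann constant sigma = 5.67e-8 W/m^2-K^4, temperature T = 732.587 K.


T^4 = 2.8803e+11
q = 0.668 * 5.67e-8 * 2.8803e+11 / 1000 = 10.909 kW/m^2

10.909 kW/m^2


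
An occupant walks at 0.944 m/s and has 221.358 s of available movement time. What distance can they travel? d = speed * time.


d = 0.944 * 221.358 = 208.96 m

208.96 m


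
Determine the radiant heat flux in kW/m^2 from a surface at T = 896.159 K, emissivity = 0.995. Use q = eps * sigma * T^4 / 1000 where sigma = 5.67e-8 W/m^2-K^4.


T^4 = 6.4497e+11
q = 0.995 * 5.67e-8 * 6.4497e+11 / 1000 = 36.387 kW/m^2

36.387 kW/m^2


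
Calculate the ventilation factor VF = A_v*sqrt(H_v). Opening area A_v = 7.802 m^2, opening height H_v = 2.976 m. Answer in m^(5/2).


sqrt(H_v) = 1.7251
VF = 7.802 * 1.7251 = 13.459 m^(5/2)

13.459 m^(5/2)


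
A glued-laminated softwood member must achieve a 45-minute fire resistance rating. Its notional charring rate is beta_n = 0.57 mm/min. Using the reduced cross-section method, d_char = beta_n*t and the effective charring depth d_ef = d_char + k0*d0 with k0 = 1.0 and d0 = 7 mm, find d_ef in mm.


d_char = 0.57 * 45 = 25.65 mm
d_ef = 25.65 + 1.0*7 = 32.65 mm

32.65 mm


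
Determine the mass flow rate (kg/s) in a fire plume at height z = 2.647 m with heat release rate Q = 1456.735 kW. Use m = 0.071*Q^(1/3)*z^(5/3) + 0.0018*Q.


Q^(1/3) = 11.336
z^(5/3) = 5.0651
First term = 0.071 * 11.336 * 5.0651 = 4.0767
Second term = 0.0018 * 1456.735 = 2.6221
m = 6.6988 kg/s

6.6988 kg/s


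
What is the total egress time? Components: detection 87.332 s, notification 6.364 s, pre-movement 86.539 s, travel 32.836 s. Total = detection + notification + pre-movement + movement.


Total = 87.332 + 6.364 + 86.539 + 32.836 = 213.071 s

213.071 s


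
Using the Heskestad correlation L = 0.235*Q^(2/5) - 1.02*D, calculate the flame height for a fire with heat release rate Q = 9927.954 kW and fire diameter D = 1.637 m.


Q^(2/5) = 39.696
0.235 * Q^(2/5) = 9.3285
1.02 * D = 1.6697
L = 7.6588 m

7.6588 m


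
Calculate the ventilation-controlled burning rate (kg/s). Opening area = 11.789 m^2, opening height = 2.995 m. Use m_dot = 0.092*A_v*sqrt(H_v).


sqrt(H_v) = 1.7306
m_dot = 0.092 * 11.789 * 1.7306 = 1.8770 kg/s

1.8770 kg/s


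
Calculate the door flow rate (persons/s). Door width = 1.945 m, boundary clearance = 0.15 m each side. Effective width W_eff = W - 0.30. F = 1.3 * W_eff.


W_eff = 1.945 - 0.30 = 1.645 m
F = 1.3 * 1.645 = 2.1385 persons/s

2.1385 persons/s


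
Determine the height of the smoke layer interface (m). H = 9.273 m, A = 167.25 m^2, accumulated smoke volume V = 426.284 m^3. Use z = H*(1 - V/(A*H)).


V/(A*H) = 0.27486
1 - 0.27486 = 0.72514
z = 9.273 * 0.72514 = 6.7242 m

6.7242 m


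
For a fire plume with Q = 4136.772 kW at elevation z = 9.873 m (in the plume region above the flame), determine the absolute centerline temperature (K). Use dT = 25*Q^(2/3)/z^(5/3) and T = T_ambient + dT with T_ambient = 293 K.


Q^(2/3) = 257.70
z^(5/3) = 45.438
dT = 25 * 257.70 / 45.438 = 141.79 K
T = 293 + 141.79 = 434.79 K

434.79 K


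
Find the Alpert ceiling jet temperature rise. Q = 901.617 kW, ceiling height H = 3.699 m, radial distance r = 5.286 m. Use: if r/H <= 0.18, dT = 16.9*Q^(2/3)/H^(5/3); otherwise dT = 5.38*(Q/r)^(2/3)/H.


r/H = 5.286 / 3.699 = 1.4290
r/H > 0.18, so dT = 5.38*(Q/r)^(2/3)/H
Q/r = 170.57
(Q/r)^(2/3) = 30.756
dT = 5.38 * 30.756 / 3.699 = 44.733 K

44.733 K


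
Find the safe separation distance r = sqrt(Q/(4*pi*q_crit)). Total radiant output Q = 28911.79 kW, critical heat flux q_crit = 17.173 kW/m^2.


4*pi*q_crit = 215.80
Q/(4*pi*q_crit) = 133.97
r = sqrt(133.97) = 11.575 m

11.575 m


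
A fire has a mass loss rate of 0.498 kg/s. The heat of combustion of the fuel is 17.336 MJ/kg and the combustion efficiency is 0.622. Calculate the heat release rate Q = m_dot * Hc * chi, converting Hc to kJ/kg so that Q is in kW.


Hc = 17.336 MJ/kg = 17.336 * 1000 kJ/kg = 17336 kJ/kg
Q = 0.498 kg/s * 17336 kJ/kg * 0.622 = 5369.9 kW

5369.9 kW


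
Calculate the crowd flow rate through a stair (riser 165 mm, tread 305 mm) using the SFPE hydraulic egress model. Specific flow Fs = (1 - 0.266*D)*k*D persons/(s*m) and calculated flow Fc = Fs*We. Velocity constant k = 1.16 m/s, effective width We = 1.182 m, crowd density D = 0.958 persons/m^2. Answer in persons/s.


1 - 0.266*D = 1 - 0.266*0.958 = 0.74517
Fs = 0.74517 * 1.16 * 0.958 = 0.82809 persons/(s*m)
Fc = 0.82809 * 1.182 = 0.97881 persons/s

0.97881 persons/s


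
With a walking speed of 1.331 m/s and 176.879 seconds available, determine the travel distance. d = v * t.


d = 1.331 * 176.879 = 235.43 m

235.43 m


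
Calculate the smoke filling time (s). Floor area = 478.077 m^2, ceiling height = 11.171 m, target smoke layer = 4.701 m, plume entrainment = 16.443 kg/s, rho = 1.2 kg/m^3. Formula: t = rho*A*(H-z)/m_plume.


H - z = 6.47 m
t = 1.2 * 478.077 * 6.47 / 16.443 = 225.74 s

225.74 s


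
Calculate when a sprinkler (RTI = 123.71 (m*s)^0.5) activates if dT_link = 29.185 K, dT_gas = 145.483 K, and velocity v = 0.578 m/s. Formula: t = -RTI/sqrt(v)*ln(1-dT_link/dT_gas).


dT_link/dT_gas = 0.20061
ln(1 - 0.20061) = -0.22390
t = -123.71 / sqrt(0.578) * -0.22390 = 36.434 s

36.434 s


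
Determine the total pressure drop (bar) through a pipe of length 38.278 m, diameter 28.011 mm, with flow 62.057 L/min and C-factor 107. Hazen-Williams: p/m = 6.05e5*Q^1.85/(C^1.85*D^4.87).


Q^1.85 = 2073.3
C^1.85 = 5680.2
D^4.87 = 1.1181e+07
p/m = 0.019750 bar/m
p_total = 0.019750 * 38.278 = 0.75599 bar

0.75599 bar


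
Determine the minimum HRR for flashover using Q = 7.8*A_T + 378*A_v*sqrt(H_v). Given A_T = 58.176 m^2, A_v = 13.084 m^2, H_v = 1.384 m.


7.8*A_T = 453.77
sqrt(H_v) = 1.1764
378*A_v*sqrt(H_v) = 5818.4
Q = 453.77 + 5818.4 = 6272.1 kW

6272.1 kW


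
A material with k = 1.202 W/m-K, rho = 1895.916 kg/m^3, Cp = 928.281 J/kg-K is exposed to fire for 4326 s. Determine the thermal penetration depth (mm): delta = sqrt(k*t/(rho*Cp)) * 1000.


alpha = 1.202 / (1895.916 * 928.281) = 6.8298e-07 m^2/s
alpha * t = 0.0029546
delta = sqrt(0.0029546) * 1000 = 54.356 mm

54.356 mm


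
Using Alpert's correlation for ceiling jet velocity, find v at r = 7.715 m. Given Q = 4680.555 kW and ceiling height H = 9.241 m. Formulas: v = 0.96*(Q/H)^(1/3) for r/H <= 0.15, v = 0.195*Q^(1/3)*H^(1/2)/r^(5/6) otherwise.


r/H = 7.715 / 9.241 = 0.83487
r/H > 0.15, so v = 0.195*Q^(1/3)*H^(1/2)/r^(5/6)
Q^(1/3) = 16.728
H^(1/2) = 3.0399
r^(5/6) = 5.4884
v = 0.195 * 16.728 * 3.0399 / 5.4884 = 1.8067 m/s

1.8067 m/s


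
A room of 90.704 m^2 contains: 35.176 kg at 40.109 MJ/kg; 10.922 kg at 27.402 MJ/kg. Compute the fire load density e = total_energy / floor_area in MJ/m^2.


Total energy = 35.176*40.109 + 10.922*27.402
= 1410.874 + 299.2846
= 1710.159 MJ
e = 1710.159 / 90.704 = 18.854 MJ/m^2

18.854 MJ/m^2


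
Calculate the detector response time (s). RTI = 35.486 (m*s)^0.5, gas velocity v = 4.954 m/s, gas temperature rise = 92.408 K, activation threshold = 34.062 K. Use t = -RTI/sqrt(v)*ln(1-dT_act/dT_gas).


dT_act/dT_gas = 0.36860
ln(1 - 0.36860) = -0.45982
t = -35.486 / sqrt(4.954) * -0.45982 = 7.3311 s

7.3311 s


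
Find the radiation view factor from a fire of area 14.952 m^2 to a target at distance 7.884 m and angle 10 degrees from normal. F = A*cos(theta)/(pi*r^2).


cos(10 deg) = 0.98481
pi*r^2 = 195.27
F = 14.952 * 0.98481 / 195.27 = 0.075406

0.075406


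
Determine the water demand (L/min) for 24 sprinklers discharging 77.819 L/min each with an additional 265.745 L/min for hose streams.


Sprinkler demand = 24 * 77.819 = 1867.656 L/min
Total = 1867.656 + 265.745 = 2133.401 L/min

2133.401 L/min


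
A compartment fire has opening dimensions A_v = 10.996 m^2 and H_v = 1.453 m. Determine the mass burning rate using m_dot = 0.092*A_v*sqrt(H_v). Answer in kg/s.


sqrt(H_v) = 1.2054
m_dot = 0.092 * 10.996 * 1.2054 = 1.2194 kg/s

1.2194 kg/s


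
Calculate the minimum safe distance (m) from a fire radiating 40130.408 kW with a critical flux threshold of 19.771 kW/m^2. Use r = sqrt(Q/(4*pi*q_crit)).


4*pi*q_crit = 248.45
Q/(4*pi*q_crit) = 161.52
r = sqrt(161.52) = 12.709 m

12.709 m


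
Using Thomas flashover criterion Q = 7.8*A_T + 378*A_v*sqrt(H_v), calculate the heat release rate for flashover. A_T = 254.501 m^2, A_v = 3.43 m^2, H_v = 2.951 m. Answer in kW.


7.8*A_T = 1985.1
sqrt(H_v) = 1.7178
378*A_v*sqrt(H_v) = 2227.3
Q = 1985.1 + 2227.3 = 4212.4 kW

4212.4 kW


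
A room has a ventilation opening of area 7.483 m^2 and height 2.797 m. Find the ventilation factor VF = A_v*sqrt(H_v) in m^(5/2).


sqrt(H_v) = 1.6724
VF = 7.483 * 1.6724 = 12.515 m^(5/2)

12.515 m^(5/2)


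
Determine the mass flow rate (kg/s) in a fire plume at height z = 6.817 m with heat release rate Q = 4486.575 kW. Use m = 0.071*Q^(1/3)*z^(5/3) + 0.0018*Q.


Q^(1/3) = 16.493
z^(5/3) = 24.509
First term = 0.071 * 16.493 * 24.509 = 28.700
Second term = 0.0018 * 4486.575 = 8.0758
m = 36.776 kg/s

36.776 kg/s


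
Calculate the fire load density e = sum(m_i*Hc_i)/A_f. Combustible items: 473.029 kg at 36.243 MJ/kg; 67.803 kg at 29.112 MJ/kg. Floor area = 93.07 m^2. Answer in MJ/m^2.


Total energy = 473.029*36.243 + 67.803*29.112
= 17143.99 + 1973.881
= 19117.87 MJ
e = 19117.87 / 93.07 = 205.41 MJ/m^2

205.41 MJ/m^2


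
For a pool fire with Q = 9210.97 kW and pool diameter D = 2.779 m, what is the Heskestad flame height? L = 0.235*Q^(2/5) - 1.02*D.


Q^(2/5) = 38.523
0.235 * Q^(2/5) = 9.0529
1.02 * D = 2.8346
L = 6.2184 m

6.2184 m


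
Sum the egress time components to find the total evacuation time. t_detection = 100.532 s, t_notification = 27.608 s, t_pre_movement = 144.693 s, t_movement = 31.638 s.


Total = 100.532 + 27.608 + 144.693 + 31.638 = 304.471 s

304.471 s


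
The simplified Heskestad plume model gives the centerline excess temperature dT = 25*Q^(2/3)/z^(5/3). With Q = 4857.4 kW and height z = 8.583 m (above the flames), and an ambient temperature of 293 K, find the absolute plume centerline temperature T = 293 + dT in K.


Q^(2/3) = 286.82
z^(5/3) = 35.980
dT = 25 * 286.82 / 35.980 = 199.29 K
T = 293 + 199.29 = 492.29 K

492.29 K


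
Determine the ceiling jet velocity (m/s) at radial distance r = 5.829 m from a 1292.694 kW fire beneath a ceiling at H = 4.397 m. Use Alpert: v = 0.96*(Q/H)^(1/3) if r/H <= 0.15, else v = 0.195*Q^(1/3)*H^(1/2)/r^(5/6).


r/H = 5.829 / 4.397 = 1.3257
r/H > 0.15, so v = 0.195*Q^(1/3)*H^(1/2)/r^(5/6)
Q^(1/3) = 10.893
H^(1/2) = 2.0969
r^(5/6) = 4.3451
v = 0.195 * 10.893 * 2.0969 / 4.3451 = 1.0251 m/s

1.0251 m/s


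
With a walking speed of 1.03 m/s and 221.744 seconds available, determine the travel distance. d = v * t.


d = 1.03 * 221.744 = 228.40 m

228.40 m


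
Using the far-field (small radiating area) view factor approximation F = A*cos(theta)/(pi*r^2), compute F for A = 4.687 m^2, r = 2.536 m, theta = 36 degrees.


cos(36 deg) = 0.80902
pi*r^2 = 20.205
F = 4.687 * 0.80902 / 20.205 = 0.18767

0.18767


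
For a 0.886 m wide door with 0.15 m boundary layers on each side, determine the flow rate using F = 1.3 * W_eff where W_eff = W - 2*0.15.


W_eff = 0.886 - 0.30 = 0.586 m
F = 1.3 * 0.586 = 0.76180 persons/s

0.76180 persons/s


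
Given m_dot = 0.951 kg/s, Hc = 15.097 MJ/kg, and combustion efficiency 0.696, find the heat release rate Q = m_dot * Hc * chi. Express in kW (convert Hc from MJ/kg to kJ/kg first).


Hc = 15.097 MJ/kg = 15.097 * 1000 kJ/kg = 15097 kJ/kg
Q = 0.951 kg/s * 15097 kJ/kg * 0.696 = 9992.6 kW

9992.6 kW


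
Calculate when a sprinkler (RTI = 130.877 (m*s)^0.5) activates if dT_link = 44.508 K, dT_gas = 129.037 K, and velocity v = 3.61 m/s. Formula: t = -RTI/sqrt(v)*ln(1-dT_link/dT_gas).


dT_link/dT_gas = 0.34492
ln(1 - 0.34492) = -0.42300
t = -130.877 / sqrt(3.61) * -0.42300 = 29.138 s

29.138 s


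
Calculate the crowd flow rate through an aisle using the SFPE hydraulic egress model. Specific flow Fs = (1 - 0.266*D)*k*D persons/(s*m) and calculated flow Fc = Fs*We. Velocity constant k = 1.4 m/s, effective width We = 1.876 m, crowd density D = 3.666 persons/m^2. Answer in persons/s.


1 - 0.266*D = 1 - 0.266*3.666 = 0.024844
Fs = 0.024844 * 1.4 * 3.666 = 0.12751 persons/(s*m)
Fc = 0.12751 * 1.876 = 0.23921 persons/s

0.23921 persons/s


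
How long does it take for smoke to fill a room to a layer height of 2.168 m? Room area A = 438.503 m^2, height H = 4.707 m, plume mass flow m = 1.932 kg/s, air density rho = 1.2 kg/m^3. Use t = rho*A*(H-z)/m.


H - z = 2.539 m
t = 1.2 * 438.503 * 2.539 / 1.932 = 691.53 s

691.53 s


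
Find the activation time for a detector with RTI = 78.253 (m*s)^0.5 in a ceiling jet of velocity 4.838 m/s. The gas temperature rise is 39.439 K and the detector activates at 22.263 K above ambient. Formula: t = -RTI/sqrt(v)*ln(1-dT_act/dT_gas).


dT_act/dT_gas = 0.56449
ln(1 - 0.56449) = -0.83124
t = -78.253 / sqrt(4.838) * -0.83124 = 29.573 s

29.573 s


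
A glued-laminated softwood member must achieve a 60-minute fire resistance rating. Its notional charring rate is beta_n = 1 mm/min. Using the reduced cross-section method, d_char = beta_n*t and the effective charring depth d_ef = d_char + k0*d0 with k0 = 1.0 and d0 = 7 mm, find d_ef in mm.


d_char = 1 * 60 = 60 mm
d_ef = 60 + 1.0*7 = 67 mm

67 mm


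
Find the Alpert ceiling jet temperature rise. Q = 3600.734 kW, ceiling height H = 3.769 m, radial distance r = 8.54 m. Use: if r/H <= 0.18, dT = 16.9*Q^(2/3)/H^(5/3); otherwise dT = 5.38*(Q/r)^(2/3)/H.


r/H = 8.54 / 3.769 = 2.2659
r/H > 0.18, so dT = 5.38*(Q/r)^(2/3)/H
Q/r = 421.63
(Q/r)^(2/3) = 56.228
dT = 5.38 * 56.228 / 3.769 = 80.262 K

80.262 K


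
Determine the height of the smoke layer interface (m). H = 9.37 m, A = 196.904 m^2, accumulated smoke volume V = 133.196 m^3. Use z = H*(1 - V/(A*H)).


V/(A*H) = 0.072193
1 - 0.072193 = 0.92781
z = 9.37 * 0.92781 = 8.6935 m

8.6935 m


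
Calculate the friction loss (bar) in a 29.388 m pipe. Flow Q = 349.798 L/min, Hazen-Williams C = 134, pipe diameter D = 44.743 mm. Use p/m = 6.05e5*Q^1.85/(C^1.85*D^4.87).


Q^1.85 = 50823
C^1.85 = 8612.8
D^4.87 = 1.0940e+08
p/m = 0.032632 bar/m
p_total = 0.032632 * 29.388 = 0.95899 bar

0.95899 bar


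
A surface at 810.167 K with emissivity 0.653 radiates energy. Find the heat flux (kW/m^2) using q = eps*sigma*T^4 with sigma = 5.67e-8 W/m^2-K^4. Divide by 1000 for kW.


T^4 = 4.3082e+11
q = 0.653 * 5.67e-8 * 4.3082e+11 / 1000 = 15.951 kW/m^2

15.951 kW/m^2


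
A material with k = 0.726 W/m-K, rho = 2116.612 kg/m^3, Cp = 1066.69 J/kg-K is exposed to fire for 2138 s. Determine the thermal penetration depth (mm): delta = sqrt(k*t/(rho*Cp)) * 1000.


alpha = 0.726 / (2116.612 * 1066.69) = 3.2156e-07 m^2/s
alpha * t = 0.00068749
delta = sqrt(0.00068749) * 1000 = 26.220 mm

26.220 mm


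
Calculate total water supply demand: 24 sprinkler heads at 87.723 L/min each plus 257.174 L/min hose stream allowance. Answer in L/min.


Sprinkler demand = 24 * 87.723 = 2105.352 L/min
Total = 2105.352 + 257.174 = 2362.526 L/min

2362.526 L/min


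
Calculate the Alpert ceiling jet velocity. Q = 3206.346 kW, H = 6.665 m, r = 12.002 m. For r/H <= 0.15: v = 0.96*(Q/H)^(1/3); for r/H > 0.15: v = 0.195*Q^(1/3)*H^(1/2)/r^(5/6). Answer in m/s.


r/H = 12.002 / 6.665 = 1.8008
r/H > 0.15, so v = 0.195*Q^(1/3)*H^(1/2)/r^(5/6)
Q^(1/3) = 14.746
H^(1/2) = 2.5817
r^(5/6) = 7.9319
v = 0.195 * 14.746 * 2.5817 / 7.9319 = 0.93589 m/s

0.93589 m/s


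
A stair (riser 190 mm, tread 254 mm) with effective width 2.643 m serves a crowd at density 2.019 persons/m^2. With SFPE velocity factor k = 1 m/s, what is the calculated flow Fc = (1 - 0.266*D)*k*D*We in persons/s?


1 - 0.266*D = 1 - 0.266*2.019 = 0.46295
Fs = 0.46295 * 1 * 2.019 = 0.93469 persons/(s*m)
Fc = 0.93469 * 2.643 = 2.4704 persons/s

2.4704 persons/s


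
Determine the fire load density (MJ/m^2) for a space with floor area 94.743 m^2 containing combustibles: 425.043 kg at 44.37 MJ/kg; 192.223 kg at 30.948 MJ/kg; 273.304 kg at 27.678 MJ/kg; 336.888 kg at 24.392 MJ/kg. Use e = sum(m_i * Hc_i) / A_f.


Total energy = 425.043*44.37 + 192.223*30.948 + 273.304*27.678 + 336.888*24.392
= 18859.16 + 5948.917 + 7564.508 + 8217.372
= 40589.96 MJ
e = 40589.96 / 94.743 = 428.42 MJ/m^2

428.42 MJ/m^2


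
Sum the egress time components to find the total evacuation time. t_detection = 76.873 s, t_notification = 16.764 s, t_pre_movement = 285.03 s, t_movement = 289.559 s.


Total = 76.873 + 16.764 + 285.03 + 289.559 = 668.226 s

668.226 s


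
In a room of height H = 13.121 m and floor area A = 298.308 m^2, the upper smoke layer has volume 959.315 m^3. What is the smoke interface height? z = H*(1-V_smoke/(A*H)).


V/(A*H) = 0.24509
1 - 0.24509 = 0.75491
z = 13.121 * 0.75491 = 9.9051 m

9.9051 m


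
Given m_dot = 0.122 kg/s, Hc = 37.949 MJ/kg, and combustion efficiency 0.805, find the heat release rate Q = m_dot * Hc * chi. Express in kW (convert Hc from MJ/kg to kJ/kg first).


Hc = 37.949 MJ/kg = 37.949 * 1000 kJ/kg = 37949 kJ/kg
Q = 0.122 kg/s * 37949 kJ/kg * 0.805 = 3727.0 kW

3727.0 kW


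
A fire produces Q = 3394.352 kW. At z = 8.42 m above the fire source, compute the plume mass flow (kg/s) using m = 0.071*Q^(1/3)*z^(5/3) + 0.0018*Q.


Q^(1/3) = 15.029
z^(5/3) = 34.849
First term = 0.071 * 15.029 * 34.849 = 37.185
Second term = 0.0018 * 3394.352 = 6.1098
m = 43.295 kg/s

43.295 kg/s


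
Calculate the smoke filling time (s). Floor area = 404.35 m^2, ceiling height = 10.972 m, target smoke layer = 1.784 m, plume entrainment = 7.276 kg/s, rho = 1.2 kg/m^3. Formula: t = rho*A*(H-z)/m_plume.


H - z = 9.188 m
t = 1.2 * 404.35 * 9.188 / 7.276 = 612.73 s

612.73 s


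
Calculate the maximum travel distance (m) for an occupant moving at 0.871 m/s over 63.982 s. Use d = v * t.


d = 0.871 * 63.982 = 55.728 m

55.728 m


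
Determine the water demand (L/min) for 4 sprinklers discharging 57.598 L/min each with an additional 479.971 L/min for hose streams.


Sprinkler demand = 4 * 57.598 = 230.392 L/min
Total = 230.392 + 479.971 = 710.363 L/min

710.363 L/min


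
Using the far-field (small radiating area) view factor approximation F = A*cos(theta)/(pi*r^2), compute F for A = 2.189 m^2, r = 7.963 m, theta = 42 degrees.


cos(42 deg) = 0.74314
pi*r^2 = 199.21
F = 2.189 * 0.74314 / 199.21 = 0.0081661

0.0081661


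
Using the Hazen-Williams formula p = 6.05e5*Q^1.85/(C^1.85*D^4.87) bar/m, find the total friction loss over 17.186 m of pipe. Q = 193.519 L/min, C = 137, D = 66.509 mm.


Q^1.85 = 17000
C^1.85 = 8972.9
D^4.87 = 7.5410e+08
p/m = 0.0015200 bar/m
p_total = 0.0015200 * 17.186 = 0.026122 bar

0.026122 bar


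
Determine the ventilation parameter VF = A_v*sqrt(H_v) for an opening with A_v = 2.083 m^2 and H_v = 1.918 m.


sqrt(H_v) = 1.3849
VF = 2.083 * 1.3849 = 2.8848 m^(5/2)

2.8848 m^(5/2)


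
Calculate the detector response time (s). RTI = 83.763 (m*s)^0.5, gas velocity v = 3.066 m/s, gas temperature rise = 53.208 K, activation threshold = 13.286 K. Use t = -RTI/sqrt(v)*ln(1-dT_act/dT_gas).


dT_act/dT_gas = 0.24970
ln(1 - 0.24970) = -0.28728
t = -83.763 / sqrt(3.066) * -0.28728 = 13.743 s

13.743 s


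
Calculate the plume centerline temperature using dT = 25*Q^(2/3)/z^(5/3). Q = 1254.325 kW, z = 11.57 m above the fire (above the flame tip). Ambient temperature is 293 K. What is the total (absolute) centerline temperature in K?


Q^(2/3) = 116.31
z^(5/3) = 59.186
dT = 25 * 116.31 / 59.186 = 49.127 K
T = 293 + 49.127 = 342.13 K

342.13 K


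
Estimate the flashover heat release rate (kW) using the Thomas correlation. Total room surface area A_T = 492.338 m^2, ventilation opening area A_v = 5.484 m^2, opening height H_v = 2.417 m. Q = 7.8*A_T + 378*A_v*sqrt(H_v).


7.8*A_T = 3840.2
sqrt(H_v) = 1.5547
378*A_v*sqrt(H_v) = 3222.8
Q = 3840.2 + 3222.8 = 7063.0 kW

7063.0 kW


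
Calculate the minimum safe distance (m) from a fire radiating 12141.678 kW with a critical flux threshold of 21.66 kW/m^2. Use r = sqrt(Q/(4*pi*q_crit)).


4*pi*q_crit = 272.19
Q/(4*pi*q_crit) = 44.608
r = sqrt(44.608) = 6.6789 m

6.6789 m


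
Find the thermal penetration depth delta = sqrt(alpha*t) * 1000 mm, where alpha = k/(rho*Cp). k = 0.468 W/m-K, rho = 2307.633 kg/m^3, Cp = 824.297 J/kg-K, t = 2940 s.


alpha = 0.468 / (2307.633 * 824.297) = 2.4603e-07 m^2/s
alpha * t = 0.00072334
delta = sqrt(0.00072334) * 1000 = 26.895 mm

26.895 mm
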